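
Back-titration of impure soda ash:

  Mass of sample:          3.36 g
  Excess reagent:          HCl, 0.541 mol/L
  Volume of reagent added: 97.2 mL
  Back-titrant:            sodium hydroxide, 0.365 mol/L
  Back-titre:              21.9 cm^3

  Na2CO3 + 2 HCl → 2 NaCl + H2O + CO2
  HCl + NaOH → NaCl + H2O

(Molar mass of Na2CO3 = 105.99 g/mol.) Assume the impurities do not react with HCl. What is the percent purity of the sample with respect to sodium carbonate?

n(HCl) added = 0.0972 × 0.541 = 0.0526 mol
n(NaOH) used in back-titration = 0.0219 × 0.365 = 7.99 × 10^-3 mol
n(HCl) left over = 7.99 × 10^-3 mol (1:1 ratio)
n(HCl) consumed by analyte = 0.0526 − 7.99 × 10^-3 = 0.0446 mol
From the 1:2 ratio, n(Na2CO3) = 1/2 × 0.0446 = 0.0223 mol
mass of Na2CO3 = 0.0223 × 105.99 = 2.36 g
% Na2CO3 = 2.36 / 3.36 × 100 = 70.3 %

70.3 %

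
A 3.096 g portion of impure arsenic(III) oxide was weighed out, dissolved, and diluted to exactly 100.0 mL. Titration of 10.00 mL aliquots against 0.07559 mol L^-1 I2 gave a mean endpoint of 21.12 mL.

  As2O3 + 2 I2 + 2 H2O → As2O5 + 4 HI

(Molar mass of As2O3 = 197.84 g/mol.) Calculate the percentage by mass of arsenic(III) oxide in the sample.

n(I2) per titration = 0.02112 × 0.07559 = 1.596 × 10^-3 mol
From the 1:2 ratio, n(As2O3) in each aliquot = 1/2 × 1.596 × 10^-3 = 7.982 × 10^-4 mol
n(As2O3) in the whole flask = 7.982 × 10^-4 × 100.0/10.00 = 7.982 × 10^-3 mol
mass of As2O3 = 7.982 × 10^-3 × 197.84 = 1.579 g
% As2O3 = 1.579 / 3.096 × 100 = 51.01 %

51.01 %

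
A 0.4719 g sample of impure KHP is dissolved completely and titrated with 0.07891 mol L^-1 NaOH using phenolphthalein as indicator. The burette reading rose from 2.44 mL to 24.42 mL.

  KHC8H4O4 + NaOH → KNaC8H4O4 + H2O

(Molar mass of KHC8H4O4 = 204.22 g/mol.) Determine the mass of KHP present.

n(NaOH) = 0.02198 L × 0.07891 mol/L = 1.734 × 10^-3 mol
n(KHC8H4O4) = 1.734 × 10^-3 mol (1:1 ratio)
mass of KHC8H4O4 = 1.734 × 10^-3 × 204.22 g/mol = 0.3542 g

0.3542 g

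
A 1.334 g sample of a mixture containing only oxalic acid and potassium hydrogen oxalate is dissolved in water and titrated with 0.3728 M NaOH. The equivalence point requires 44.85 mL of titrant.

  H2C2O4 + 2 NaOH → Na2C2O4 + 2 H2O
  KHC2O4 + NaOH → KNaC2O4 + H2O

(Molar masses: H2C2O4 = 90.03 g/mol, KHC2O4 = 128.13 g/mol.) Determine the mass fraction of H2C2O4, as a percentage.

n(NaOH) = 0.04485 × 0.3728 = 0.01672 mol
Let x = n(H2C2O4), y = n(KHC2O4).
Titrant: 2x + 1y = 0.01672;  mass: 90.03x + 128.13y = 1.334
Solving, x = 4.863 × 10^-3 mol, y = 6.994 × 10^-3 mol
mass of H2C2O4 = 4.863 × 10^-3 × 90.03 = 0.4378 g
% H2C2O4 = 0.4378 / 1.334 × 100 = 32.82 %

32.82 %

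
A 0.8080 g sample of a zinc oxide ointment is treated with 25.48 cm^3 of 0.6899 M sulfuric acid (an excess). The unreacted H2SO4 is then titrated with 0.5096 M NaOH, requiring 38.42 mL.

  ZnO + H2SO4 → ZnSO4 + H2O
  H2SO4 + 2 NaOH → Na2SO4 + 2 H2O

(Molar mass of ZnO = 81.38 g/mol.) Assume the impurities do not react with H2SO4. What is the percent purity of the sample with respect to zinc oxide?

n(H2SO4) added = 0.02548 × 0.6899 = 0.01758 mol
n(NaOH) used in back-titration = 0.03842 × 0.5096 = 0.01958 mol
From the 1:2 ratio, n(H2SO4) left over = 1/2 × 0.01958 = 9.789 × 10^-3 mol
n(H2SO4) consumed by analyte = 0.01758 − 9.789 × 10^-3 = 7.789 × 10^-3 mol
n(ZnO) = 7.789 × 10^-3 mol (1:1 ratio)
mass of ZnO = 7.789 × 10^-3 × 81.38 = 0.6339 g
% ZnO = 0.6339 / 0.8080 × 100 = 78.45 %

78.45 %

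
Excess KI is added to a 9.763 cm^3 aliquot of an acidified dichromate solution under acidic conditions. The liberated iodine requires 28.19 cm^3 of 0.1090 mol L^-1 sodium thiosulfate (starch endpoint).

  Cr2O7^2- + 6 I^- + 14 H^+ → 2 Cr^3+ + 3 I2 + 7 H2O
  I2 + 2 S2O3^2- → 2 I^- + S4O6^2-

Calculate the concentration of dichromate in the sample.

0.05246 mol/L

n(S2O3^2-) = 0.02819 × 0.1090 = 3.073 × 10^-3 mol
n(I2) = n(S2O3^2-)/2 = 1.536 × 10^-3 mol
From the 1:3 ratio, n(Cr2O7^2-) in the aliquot = 1/3 × 1.536 × 10^-3 = 5.121 × 10^-4 mol
[Cr2O7^2-] = 5.121 × 10^-4 / 0.009763 = 0.05246 mol/L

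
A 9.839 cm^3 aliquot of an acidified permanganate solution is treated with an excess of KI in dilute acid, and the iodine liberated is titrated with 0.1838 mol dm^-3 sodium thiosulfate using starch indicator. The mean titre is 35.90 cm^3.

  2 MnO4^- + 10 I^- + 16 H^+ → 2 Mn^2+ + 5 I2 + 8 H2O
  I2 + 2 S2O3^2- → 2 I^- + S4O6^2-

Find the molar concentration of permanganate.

n(S2O3^2-) = 0.03590 × 0.1838 = 6.598 × 10^-3 mol
n(I2) = n(S2O3^2-)/2 = 3.299 × 10^-3 mol
From the 2:5 ratio, n(MnO4^-) in the aliquot = 2/5 × 3.299 × 10^-3 = 1.320 × 10^-3 mol
[MnO4^-] = 1.320 × 10^-3 / 0.009839 = 0.1341 mol/L

0.1341 mol/L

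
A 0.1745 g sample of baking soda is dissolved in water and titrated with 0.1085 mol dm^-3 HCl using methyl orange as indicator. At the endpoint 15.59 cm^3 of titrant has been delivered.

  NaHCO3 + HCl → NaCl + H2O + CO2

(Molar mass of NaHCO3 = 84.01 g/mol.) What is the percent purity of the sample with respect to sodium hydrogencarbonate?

81.44 %

n(HCl) = 0.01559 L × 0.1085 mol/L = 1.692 × 10^-3 mol
n(NaHCO3) = 1.692 × 10^-3 mol (1:1 ratio)
mass of NaHCO3 = 1.692 × 10^-3 × 84.01 g/mol = 0.1421 g
% NaHCO3 = 0.1421 / 0.1745 × 100 = 81.44 %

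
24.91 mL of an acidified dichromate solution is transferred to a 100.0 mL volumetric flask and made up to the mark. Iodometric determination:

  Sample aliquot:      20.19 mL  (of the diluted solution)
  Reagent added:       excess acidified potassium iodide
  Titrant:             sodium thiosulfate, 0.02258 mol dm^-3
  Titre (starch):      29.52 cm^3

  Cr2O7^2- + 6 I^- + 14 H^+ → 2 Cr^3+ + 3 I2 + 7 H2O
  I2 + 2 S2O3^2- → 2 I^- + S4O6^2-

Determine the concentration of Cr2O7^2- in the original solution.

0.02209 mol/L

n(S2O3^2-) = 0.02952 × 0.02258 = 6.666 × 10^-4 mol
n(I2) = n(S2O3^2-)/2 = 3.333 × 10^-4 mol
From the 1:3 ratio, n(Cr2O7^2-) in the aliquot = 1/3 × 3.333 × 10^-4 = 1.111 × 10^-4 mol
[Cr2O7^2-]_dilute = 1.111 × 10^-4 / 0.02019 = 0.005502 mol/L
[Cr2O7^2-]_original = 0.005502 × 100.0/24.91 = 0.02209 mol/L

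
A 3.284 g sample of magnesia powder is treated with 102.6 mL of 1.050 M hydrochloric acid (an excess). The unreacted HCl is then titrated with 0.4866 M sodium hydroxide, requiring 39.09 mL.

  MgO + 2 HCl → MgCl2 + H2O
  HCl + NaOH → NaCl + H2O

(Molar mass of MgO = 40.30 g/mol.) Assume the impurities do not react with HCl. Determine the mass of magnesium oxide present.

n(HCl) added = 0.1026 × 1.050 = 0.1077 mol
n(NaOH) used in back-titration = 0.03909 × 0.4866 = 0.01902 mol
n(HCl) left over = 0.01902 mol (1:1 ratio)
n(HCl) consumed by analyte = 0.1077 − 0.01902 = 0.08871 mol
From the 1:2 ratio, n(MgO) = 1/2 × 0.08871 = 0.04435 mol
mass of MgO = 0.04435 × 40.30 = 1.787 g

1.787 g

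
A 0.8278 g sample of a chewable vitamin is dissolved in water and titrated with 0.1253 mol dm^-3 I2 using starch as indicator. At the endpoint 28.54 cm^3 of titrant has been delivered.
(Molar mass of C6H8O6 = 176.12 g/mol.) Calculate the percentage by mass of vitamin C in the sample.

C6H8O6 + I2 → C6H6O6 + 2 HI
n(I2) = 0.02854 L × 0.1253 mol/L = 3.576 × 10^-3 mol
n(C6H8O6) = 3.576 × 10^-3 mol (1:1 ratio)
mass of C6H8O6 = 3.576 × 10^-3 × 176.12 g/mol = 0.6298 g
% C6H8O6 = 0.6298 / 0.8278 × 100 = 76.08 %

76.08 %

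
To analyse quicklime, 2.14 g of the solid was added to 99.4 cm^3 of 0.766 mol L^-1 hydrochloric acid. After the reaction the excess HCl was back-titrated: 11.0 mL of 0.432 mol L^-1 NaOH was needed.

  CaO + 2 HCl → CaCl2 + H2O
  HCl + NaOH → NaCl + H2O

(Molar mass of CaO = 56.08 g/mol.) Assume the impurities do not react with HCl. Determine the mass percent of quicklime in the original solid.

n(HCl) added = 0.0994 × 0.766 = 0.0761 mol
n(NaOH) used in back-titration = 0.0110 × 0.432 = 4.75 × 10^-3 mol
n(HCl) left over = 4.75 × 10^-3 mol (1:1 ratio)
n(HCl) consumed by analyte = 0.0761 − 4.75 × 10^-3 = 0.0714 mol
From the 1:2 ratio, n(CaO) = 1/2 × 0.0714 = 0.0357 mol
mass of CaO = 0.0357 × 56.08 = 2.00 g
% CaO = 2.00 / 2.14 × 100 = 93.5 %

93.5 %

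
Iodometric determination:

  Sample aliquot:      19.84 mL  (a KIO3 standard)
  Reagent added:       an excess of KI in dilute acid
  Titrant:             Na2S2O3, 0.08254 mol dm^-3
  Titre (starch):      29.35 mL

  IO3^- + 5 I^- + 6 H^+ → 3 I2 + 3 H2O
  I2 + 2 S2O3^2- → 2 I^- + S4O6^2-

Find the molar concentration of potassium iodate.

0.02035 mol/L

n(S2O3^2-) = 0.02935 × 0.08254 = 2.423 × 10^-3 mol
n(I2) = n(S2O3^2-)/2 = 1.211 × 10^-3 mol
From the 1:3 ratio, n(IO3^-) in the aliquot = 1/3 × 1.211 × 10^-3 = 4.038 × 10^-4 mol
[IO3^-] = 4.038 × 10^-4 / 0.01984 = 0.02035 mol/L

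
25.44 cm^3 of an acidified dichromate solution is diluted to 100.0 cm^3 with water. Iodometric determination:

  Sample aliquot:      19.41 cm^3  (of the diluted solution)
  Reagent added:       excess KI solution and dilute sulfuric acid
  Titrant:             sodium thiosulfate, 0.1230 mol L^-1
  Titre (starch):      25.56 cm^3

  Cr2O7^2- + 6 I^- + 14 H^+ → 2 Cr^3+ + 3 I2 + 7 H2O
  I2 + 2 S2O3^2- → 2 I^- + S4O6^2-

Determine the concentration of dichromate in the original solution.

n(S2O3^2-) = 0.02556 × 0.1230 = 3.144 × 10^-3 mol
n(I2) = n(S2O3^2-)/2 = 1.572 × 10^-3 mol
From the 1:3 ratio, n(Cr2O7^2-) in the aliquot = 1/3 × 1.572 × 10^-3 = 5.240 × 10^-4 mol
[Cr2O7^2-]_dilute = 5.240 × 10^-4 / 0.01941 = 0.02700 mol/L
[Cr2O7^2-]_original = 0.02700 × 100.0/25.44 = 0.1061 mol/L

0.1061 mol/L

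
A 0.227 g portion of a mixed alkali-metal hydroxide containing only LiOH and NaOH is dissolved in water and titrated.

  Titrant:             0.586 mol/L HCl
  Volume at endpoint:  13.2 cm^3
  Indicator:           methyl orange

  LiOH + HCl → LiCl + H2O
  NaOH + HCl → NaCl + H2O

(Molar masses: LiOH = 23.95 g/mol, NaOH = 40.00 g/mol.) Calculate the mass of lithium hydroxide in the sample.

n(HCl) = 0.0132 × 0.586 = 7.74 × 10^-3 mol
Let x = n(LiOH), y = n(NaOH).
Titrant: 1x + 1y = 7.74 × 10^-3;  mass: 23.95x + 40.00y = 0.227
Solving, x = 5.13 × 10^-3 mol, y = 2.60 × 10^-3 mol
mass of LiOH = 5.13 × 10^-3 × 23.95 = 0.123 g

0.123 g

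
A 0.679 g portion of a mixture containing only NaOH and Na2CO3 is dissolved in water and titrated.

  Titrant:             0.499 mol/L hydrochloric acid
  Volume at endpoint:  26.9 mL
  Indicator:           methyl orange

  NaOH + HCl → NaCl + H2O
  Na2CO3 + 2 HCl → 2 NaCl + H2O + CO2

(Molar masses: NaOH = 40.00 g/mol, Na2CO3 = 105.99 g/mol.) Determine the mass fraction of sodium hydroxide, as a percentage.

14.7 %

n(HCl) = 0.0269 × 0.499 = 0.0134 mol
Let x = n(NaOH), y = n(Na2CO3).
Titrant: 1x + 2y = 0.0134;  mass: 40.00x + 105.99y = 0.679
Solving, x = 2.49 × 10^-3 mol, y = 5.47 × 10^-3 mol
mass of NaOH = 2.49 × 10^-3 × 40.00 = 0.0996 g
% NaOH = 0.0996 / 0.679 × 100 = 14.7 %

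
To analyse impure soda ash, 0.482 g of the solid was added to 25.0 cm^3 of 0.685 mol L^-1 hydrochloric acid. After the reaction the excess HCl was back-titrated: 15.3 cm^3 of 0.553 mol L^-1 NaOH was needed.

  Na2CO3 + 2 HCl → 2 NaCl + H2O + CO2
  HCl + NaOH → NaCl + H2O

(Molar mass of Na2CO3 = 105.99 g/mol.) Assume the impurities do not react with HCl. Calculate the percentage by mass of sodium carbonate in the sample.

n(HCl) added = 0.0250 × 0.685 = 0.0171 mol
n(NaOH) used in back-titration = 0.0153 × 0.553 = 8.46 × 10^-3 mol
n(HCl) left over = 8.46 × 10^-3 mol (1:1 ratio)
n(HCl) consumed by analyte = 0.0171 − 8.46 × 10^-3 = 8.66 × 10^-3 mol
From the 1:2 ratio, n(Na2CO3) = 1/2 × 8.66 × 10^-3 = 4.33 × 10^-3 mol
mass of Na2CO3 = 4.33 × 10^-3 × 105.99 = 0.459 g
% Na2CO3 = 0.459 / 0.482 × 100 = 95.3 %

95.3 %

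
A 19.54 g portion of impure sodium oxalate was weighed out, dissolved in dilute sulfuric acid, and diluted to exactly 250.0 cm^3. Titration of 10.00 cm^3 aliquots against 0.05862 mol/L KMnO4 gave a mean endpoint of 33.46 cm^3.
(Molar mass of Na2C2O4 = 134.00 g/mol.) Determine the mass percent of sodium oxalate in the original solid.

2 MnO4^- + 5 C2O4^2- + 16 H^+ → 2 Mn^2+ + 10 CO2 + 8 H2O
n(KMnO4) per titration = 0.03346 × 0.05862 = 1.961 × 10^-3 mol
From the 5:2 ratio, n(Na2C2O4) in each aliquot = 5/2 × 1.961 × 10^-3 = 4.904 × 10^-3 mol
n(Na2C2O4) in the whole flask = 4.904 × 10^-3 × 250.0/10.00 = 0.1226 mol
mass of Na2C2O4 = 0.1226 × 134.00 = 16.43 g
% Na2C2O4 = 16.43 / 19.54 × 100 = 84.07 %

84.07 %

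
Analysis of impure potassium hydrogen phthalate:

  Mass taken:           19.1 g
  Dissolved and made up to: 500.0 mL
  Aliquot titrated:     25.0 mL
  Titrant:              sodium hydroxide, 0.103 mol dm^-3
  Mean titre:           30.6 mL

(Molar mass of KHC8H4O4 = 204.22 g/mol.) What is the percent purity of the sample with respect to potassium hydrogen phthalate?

67.4 %

KHC8H4O4 + NaOH → KNaC8H4O4 + H2O
n(NaOH) per titration = 0.0306 × 0.103 = 3.15 × 10^-3 mol
n(KHC8H4O4) in each aliquot = 3.15 × 10^-3 mol (1:1 ratio)
n(KHC8H4O4) in the whole flask = 3.15 × 10^-3 × 500.0/25.0 = 0.0630 mol
mass of KHC8H4O4 = 0.0630 × 204.22 = 12.9 g
% KHC8H4O4 = 12.9 / 19.1 × 100 = 67.4 %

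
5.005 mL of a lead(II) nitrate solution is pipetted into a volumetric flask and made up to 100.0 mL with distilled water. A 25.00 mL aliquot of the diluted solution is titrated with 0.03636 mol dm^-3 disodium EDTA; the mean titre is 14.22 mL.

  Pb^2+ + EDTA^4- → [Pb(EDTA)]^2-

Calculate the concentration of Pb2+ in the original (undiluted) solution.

n(EDTA) = 0.01422 × 0.03636 = 5.170 × 10^-4 mol
n(Pb2+) in the aliquot = 5.170 × 10^-4 mol (1:1 ratio)
[Pb2+]_dilute = 5.170 × 10^-4 / 0.02500 = 0.02068 mol/L
Dilution factor = 100.0 / 5.005 = 19.98
[Pb2+]_stock = 0.02068 × 19.98 = 0.4132 mol/L

0.4132 mol/L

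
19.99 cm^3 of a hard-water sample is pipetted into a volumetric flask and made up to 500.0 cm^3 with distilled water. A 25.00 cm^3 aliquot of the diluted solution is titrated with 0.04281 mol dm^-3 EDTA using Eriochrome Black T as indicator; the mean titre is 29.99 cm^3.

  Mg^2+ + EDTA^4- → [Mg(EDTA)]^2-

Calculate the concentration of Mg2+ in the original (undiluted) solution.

n(EDTA) = 0.02999 × 0.04281 = 1.284 × 10^-3 mol
n(Mg2+) in the aliquot = 1.284 × 10^-3 mol (1:1 ratio)
[Mg2+]_dilute = 1.284 × 10^-3 / 0.02500 = 0.05135 mol/L
Dilution factor = 500.0 / 19.99 = 25.01
[Mg2+]_stock = 0.05135 × 25.01 = 1.285 mol/L

1.285 mol/L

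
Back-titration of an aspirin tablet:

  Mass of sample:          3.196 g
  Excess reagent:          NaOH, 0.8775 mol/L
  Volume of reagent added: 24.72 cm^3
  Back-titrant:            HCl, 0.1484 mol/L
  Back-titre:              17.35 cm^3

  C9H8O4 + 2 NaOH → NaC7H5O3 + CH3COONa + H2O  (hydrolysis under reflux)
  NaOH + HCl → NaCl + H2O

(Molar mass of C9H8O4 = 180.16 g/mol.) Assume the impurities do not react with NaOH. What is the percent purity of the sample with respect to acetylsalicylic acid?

n(NaOH) added = 0.02472 × 0.8775 = 0.02169 mol
n(HCl) used in back-titration = 0.01735 × 0.1484 = 2.575 × 10^-3 mol
n(NaOH) left over = 2.575 × 10^-3 mol (1:1 ratio)
n(NaOH) consumed by analyte = 0.02169 − 2.575 × 10^-3 = 0.01912 mol
From the 1:2 ratio, n(C9H8O4) = 1/2 × 0.01912 = 9.559 × 10^-3 mol
mass of C9H8O4 = 9.559 × 10^-3 × 180.16 = 1.722 g
% C9H8O4 = 1.722 / 3.196 × 100 = 53.88 %

53.88 %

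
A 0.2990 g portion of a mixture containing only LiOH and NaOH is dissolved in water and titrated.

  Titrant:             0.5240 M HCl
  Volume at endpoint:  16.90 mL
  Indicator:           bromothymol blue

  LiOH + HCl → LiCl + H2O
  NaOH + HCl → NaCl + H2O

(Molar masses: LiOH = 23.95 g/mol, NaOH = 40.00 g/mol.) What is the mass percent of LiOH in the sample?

n(HCl) = 0.01690 × 0.5240 = 8.856 × 10^-3 mol
Let x = n(LiOH), y = n(NaOH).
Titrant: 1x + 1y = 8.856 × 10^-3;  mass: 23.95x + 40.00y = 0.2990
Solving, x = 3.441 × 10^-3 mol, y = 5.415 × 10^-3 mol
mass of LiOH = 3.441 × 10^-3 × 23.95 = 0.08241 g
% LiOH = 0.08241 / 0.2990 × 100 = 27.56 %

27.56 %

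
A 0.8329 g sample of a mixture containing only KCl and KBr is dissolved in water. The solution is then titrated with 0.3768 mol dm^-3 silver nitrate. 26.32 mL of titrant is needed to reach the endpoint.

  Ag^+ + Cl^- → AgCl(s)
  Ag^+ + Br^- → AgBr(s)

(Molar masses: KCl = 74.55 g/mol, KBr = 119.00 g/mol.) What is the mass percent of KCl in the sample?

69.93 %

n(AgNO3) = 0.02632 × 0.3768 = 9.917 × 10^-3 mol
Let x = n(KCl), y = n(KBr).
Titrant: 1x + 1y = 9.917 × 10^-3;  mass: 74.55x + 119.00y = 0.8329
Solving, x = 7.813 × 10^-3 mol, y = 2.105 × 10^-3 mol
mass of KCl = 7.813 × 10^-3 × 74.55 = 0.5824 g
% KCl = 0.5824 / 0.8329 × 100 = 69.93 %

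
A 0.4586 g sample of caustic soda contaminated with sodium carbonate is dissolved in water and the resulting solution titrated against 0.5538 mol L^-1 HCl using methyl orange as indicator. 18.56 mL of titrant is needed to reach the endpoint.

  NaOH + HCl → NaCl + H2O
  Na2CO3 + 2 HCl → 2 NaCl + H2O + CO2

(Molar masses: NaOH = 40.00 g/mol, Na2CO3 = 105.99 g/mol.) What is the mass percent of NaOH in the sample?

n(HCl) = 0.01856 × 0.5538 = 0.01028 mol
Let x = n(NaOH), y = n(Na2CO3).
Titrant: 1x + 2y = 0.01028;  mass: 40.00x + 105.99y = 0.4586
Solving, x = 6.626 × 10^-3 mol, y = 1.826 × 10^-3 mol
mass of NaOH = 6.626 × 10^-3 × 40.00 = 0.2651 g
% NaOH = 0.2651 / 0.4586 × 100 = 57.80 %

57.80 %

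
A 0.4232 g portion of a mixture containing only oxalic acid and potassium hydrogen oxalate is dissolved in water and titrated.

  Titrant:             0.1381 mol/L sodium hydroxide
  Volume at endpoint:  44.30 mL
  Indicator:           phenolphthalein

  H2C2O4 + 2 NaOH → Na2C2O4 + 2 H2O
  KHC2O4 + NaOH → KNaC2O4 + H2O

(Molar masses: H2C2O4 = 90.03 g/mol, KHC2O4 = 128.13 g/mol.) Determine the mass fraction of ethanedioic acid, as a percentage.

46.16 %

n(NaOH) = 0.04430 × 0.1381 = 6.118 × 10^-3 mol
Let x = n(H2C2O4), y = n(KHC2O4).
Titrant: 2x + 1y = 6.118 × 10^-3;  mass: 90.03x + 128.13y = 0.4232
Solving, x = 2.170 × 10^-3 mol, y = 1.778 × 10^-3 mol
mass of H2C2O4 = 2.170 × 10^-3 × 90.03 = 0.1953 g
% H2C2O4 = 0.1953 / 0.4232 × 100 = 46.16 %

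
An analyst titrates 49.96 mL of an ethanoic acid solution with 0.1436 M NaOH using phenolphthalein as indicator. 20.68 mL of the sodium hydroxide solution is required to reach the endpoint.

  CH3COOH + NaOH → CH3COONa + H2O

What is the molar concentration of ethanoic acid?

n(NaOH) = 0.02068 L × 0.1436 mol/L = 2.970 × 10^-3 mol
n(CH3COOH) = 2.970 × 10^-3 mol (1:1 mole ratio)
[CH3COOH] = 2.970 × 10^-3 mol / 0.04996 L = 0.05944 mol/L

0.05944 M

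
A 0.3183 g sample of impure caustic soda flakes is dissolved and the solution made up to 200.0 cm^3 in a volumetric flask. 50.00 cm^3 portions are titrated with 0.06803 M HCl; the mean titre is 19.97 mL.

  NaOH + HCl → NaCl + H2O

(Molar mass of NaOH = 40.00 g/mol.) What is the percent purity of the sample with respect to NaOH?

n(HCl) per titration = 0.01997 × 0.06803 = 1.359 × 10^-3 mol
n(NaOH) in each aliquot = 1.359 × 10^-3 mol (1:1 ratio)
n(NaOH) in the whole flask = 1.359 × 10^-3 × 200.0/50.00 = 5.434 × 10^-3 mol
mass of NaOH = 5.434 × 10^-3 × 40.00 = 0.2174 g
% NaOH = 0.2174 / 0.3183 × 100 = 68.29 %

68.29 %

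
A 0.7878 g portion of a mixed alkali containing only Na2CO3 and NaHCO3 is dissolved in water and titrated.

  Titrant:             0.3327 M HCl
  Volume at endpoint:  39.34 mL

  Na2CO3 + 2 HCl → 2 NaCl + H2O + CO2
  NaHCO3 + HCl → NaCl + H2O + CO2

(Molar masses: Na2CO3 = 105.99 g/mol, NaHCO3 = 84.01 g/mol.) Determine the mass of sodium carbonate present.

n(HCl) = 0.03934 × 0.3327 = 0.01309 mol
Let x = n(Na2CO3), y = n(NaHCO3).
Titrant: 2x + 1y = 0.01309;  mass: 105.99x + 84.01y = 0.7878
Solving, x = 5.026 × 10^-3 mol, y = 3.037 × 10^-3 mol
mass of Na2CO3 = 5.026 × 10^-3 × 105.99 = 0.5327 g

0.5327 g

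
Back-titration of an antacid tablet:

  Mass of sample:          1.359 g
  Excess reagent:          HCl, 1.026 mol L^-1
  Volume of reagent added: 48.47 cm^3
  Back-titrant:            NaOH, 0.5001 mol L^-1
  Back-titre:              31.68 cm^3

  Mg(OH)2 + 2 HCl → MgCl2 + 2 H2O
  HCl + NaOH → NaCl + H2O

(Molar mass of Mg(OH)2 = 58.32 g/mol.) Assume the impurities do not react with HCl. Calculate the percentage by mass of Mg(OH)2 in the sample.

n(HCl) added = 0.04847 × 1.026 = 0.04973 mol
n(NaOH) used in back-titration = 0.03168 × 0.5001 = 0.01584 mol
n(HCl) left over = 0.01584 mol (1:1 ratio)
n(HCl) consumed by analyte = 0.04973 − 0.01584 = 0.03389 mol
From the 1:2 ratio, n(Mg(OH)2) = 1/2 × 0.03389 = 0.01694 mol
mass of Mg(OH)2 = 0.01694 × 58.32 = 0.9881 g
% Mg(OH)2 = 0.9881 / 1.359 × 100 = 72.71 %

72.71 %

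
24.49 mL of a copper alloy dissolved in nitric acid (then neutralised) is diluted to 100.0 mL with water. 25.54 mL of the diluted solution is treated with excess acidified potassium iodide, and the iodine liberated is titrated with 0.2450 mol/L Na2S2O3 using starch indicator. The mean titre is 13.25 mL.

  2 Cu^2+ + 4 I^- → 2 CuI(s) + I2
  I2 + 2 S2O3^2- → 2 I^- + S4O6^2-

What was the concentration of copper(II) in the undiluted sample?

n(S2O3^2-) = 0.01325 × 0.2450 = 3.246 × 10^-3 mol
n(I2) = n(S2O3^2-)/2 = 1.623 × 10^-3 mol
From the 2:1 ratio, n(Cu2+) in the aliquot = 2/1 × 1.623 × 10^-3 = 3.246 × 10^-3 mol
[Cu2+]_dilute = 3.246 × 10^-3 / 0.02554 = 0.1271 mol/L
[Cu2+]_original = 0.1271 × 100.0/24.49 = 0.5190 mol/L

0.5190 mol/L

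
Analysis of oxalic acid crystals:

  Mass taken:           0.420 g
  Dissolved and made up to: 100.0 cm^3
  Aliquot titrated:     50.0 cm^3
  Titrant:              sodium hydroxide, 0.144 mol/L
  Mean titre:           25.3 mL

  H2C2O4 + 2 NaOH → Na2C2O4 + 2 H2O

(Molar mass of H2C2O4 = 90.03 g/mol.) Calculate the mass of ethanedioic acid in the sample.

0.328 g

n(NaOH) per titration = 0.0253 × 0.144 = 3.64 × 10^-3 mol
From the 1:2 ratio, n(H2C2O4) in each aliquot = 1/2 × 3.64 × 10^-3 = 1.82 × 10^-3 mol
n(H2C2O4) in the whole flask = 1.82 × 10^-3 × 100.0/50.0 = 3.64 × 10^-3 mol
mass of H2C2O4 = 3.64 × 10^-3 × 90.03 = 0.328 g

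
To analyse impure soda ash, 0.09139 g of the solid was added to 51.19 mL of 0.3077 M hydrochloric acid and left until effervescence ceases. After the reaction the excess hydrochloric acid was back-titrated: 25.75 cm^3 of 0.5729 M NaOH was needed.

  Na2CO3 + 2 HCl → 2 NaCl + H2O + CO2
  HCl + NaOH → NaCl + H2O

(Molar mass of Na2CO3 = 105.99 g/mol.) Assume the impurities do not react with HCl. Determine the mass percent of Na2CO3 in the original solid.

n(HCl) added = 0.05119 × 0.3077 = 0.01575 mol
n(NaOH) used in back-titration = 0.02575 × 0.5729 = 0.01475 mol
n(HCl) left over = 0.01475 mol (1:1 ratio)
n(HCl) consumed by analyte = 0.01575 − 0.01475 = 9.990 × 10^-4 mol
From the 1:2 ratio, n(Na2CO3) = 1/2 × 9.990 × 10^-4 = 4.995 × 10^-4 mol
mass of Na2CO3 = 4.995 × 10^-4 × 105.99 = 0.05294 g
% Na2CO3 = 0.05294 / 0.09139 × 100 = 57.93 %

57.93 %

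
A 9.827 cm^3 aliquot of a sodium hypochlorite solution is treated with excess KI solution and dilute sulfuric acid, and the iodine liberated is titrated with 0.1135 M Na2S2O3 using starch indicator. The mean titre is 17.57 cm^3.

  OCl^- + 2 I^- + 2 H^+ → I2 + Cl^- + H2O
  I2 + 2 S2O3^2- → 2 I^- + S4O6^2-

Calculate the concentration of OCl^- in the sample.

n(S2O3^2-) = 0.01757 × 0.1135 = 1.994 × 10^-3 mol
n(I2) = n(S2O3^2-)/2 = 9.971 × 10^-4 mol
n(OCl^-) in the aliquot = 9.971 × 10^-4 mol (1:1 ratio)
[OCl^-] = 9.971 × 10^-4 / 0.009827 = 0.1015 mol/L

0.1015 M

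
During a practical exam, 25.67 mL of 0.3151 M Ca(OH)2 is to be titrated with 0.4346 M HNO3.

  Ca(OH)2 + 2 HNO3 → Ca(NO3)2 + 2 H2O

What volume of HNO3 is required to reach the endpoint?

n(Ca(OH)2) = 0.02567 L × 0.3151 mol/L = 8.089 × 10^-3 mol
From the 2:1 stoichiometry, n(HNO3) = 2/1 × 8.089 × 10^-3 = 0.01618 mol
V(HNO3) = 0.01618 mol / 0.4346 mol/L = 0.03722 L = 37.22 mL

37.22 mL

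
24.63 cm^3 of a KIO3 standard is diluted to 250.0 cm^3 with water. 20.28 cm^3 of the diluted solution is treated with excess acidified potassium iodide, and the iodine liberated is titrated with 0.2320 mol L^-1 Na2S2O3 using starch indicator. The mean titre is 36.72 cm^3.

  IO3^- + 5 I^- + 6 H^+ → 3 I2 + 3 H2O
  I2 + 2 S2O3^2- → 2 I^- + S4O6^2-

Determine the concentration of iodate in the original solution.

0.7106 mol/L

n(S2O3^2-) = 0.03672 × 0.2320 = 8.519 × 10^-3 mol
n(I2) = n(S2O3^2-)/2 = 4.260 × 10^-3 mol
From the 1:3 ratio, n(IO3^-) in the aliquot = 1/3 × 4.260 × 10^-3 = 1.420 × 10^-3 mol
[IO3^-]_dilute = 1.420 × 10^-3 / 0.02028 = 0.07001 mol/L
[IO3^-]_original = 0.07001 × 250.0/24.63 = 0.7106 mol/L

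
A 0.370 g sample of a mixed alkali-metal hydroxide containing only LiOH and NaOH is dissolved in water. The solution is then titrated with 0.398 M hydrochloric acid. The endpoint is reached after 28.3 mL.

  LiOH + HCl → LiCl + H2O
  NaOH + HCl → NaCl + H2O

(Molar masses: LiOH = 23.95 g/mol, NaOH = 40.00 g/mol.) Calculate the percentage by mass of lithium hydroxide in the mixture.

n(HCl) = 0.0283 × 0.398 = 0.0113 mol
Let x = n(LiOH), y = n(NaOH).
Titrant: 1x + 1y = 0.0113;  mass: 23.95x + 40.00y = 0.370
Solving, x = 5.02 × 10^-3 mol, y = 6.25 × 10^-3 mol
mass of LiOH = 5.02 × 10^-3 × 23.95 = 0.120 g
% LiOH = 0.120 / 0.370 × 100 = 32.5 %

32.5 %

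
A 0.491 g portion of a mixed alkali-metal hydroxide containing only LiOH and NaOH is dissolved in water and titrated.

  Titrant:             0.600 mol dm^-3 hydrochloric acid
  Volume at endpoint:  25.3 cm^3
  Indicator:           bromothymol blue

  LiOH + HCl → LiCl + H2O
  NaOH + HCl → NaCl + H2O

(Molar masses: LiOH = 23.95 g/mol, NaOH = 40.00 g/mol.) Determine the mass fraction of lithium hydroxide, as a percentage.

n(HCl) = 0.0253 × 0.600 = 0.0152 mol
Let x = n(LiOH), y = n(NaOH).
Titrant: 1x + 1y = 0.0152;  mass: 23.95x + 40.00y = 0.491
Solving, x = 7.24 × 10^-3 mol, y = 7.94 × 10^-3 mol
mass of LiOH = 7.24 × 10^-3 × 23.95 = 0.173 g
% LiOH = 0.173 / 0.491 × 100 = 35.3 %

35.3 %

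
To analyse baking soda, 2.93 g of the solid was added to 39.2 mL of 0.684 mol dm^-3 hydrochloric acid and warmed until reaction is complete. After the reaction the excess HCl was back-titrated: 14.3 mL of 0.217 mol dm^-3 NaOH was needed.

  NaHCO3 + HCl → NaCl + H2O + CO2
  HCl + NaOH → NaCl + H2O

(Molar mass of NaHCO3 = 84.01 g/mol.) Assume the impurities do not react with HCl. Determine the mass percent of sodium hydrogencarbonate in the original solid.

68.0 %

n(HCl) added = 0.0392 × 0.684 = 0.0268 mol
n(NaOH) used in back-titration = 0.0143 × 0.217 = 3.10 × 10^-3 mol
n(HCl) left over = 3.10 × 10^-3 mol (1:1 ratio)
n(HCl) consumed by analyte = 0.0268 − 3.10 × 10^-3 = 0.0237 mol
n(NaHCO3) = 0.0237 mol (1:1 ratio)
mass of NaHCO3 = 0.0237 × 84.01 = 1.99 g
% NaHCO3 = 1.99 / 2.93 × 100 = 68.0 %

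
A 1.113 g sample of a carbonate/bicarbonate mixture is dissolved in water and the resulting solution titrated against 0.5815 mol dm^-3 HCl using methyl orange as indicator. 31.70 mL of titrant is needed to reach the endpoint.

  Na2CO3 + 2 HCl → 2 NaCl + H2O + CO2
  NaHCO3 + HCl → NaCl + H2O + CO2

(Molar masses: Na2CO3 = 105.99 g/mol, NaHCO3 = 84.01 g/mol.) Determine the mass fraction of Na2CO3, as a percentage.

66.87 %

n(HCl) = 0.03170 × 0.5815 = 0.01843 mol
Let x = n(Na2CO3), y = n(NaHCO3).
Titrant: 2x + 1y = 0.01843;  mass: 105.99x + 84.01y = 1.113
Solving, x = 7.022 × 10^-3 mol, y = 4.389 × 10^-3 mol
mass of Na2CO3 = 7.022 × 10^-3 × 105.99 = 0.7443 g
% Na2CO3 = 0.7443 / 1.113 × 100 = 66.87 %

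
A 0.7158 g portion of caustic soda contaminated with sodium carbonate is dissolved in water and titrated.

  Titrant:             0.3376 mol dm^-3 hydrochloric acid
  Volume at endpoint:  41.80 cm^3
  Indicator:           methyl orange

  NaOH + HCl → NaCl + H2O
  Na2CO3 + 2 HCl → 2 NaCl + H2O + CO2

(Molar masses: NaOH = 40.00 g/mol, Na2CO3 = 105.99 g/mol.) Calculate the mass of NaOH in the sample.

n(HCl) = 0.04180 × 0.3376 = 0.01411 mol
Let x = n(NaOH), y = n(Na2CO3).
Titrant: 1x + 2y = 0.01411;  mass: 40.00x + 105.99y = 0.7158
Solving, x = 2.466 × 10^-3 mol, y = 5.823 × 10^-3 mol
mass of NaOH = 2.466 × 10^-3 × 40.00 = 0.09865 g

0.09865 g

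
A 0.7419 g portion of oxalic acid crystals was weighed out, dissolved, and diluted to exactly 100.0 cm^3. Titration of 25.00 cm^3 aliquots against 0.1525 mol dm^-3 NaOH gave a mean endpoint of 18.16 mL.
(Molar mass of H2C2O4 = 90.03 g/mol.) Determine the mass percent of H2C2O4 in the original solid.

67.21 %

H2C2O4 + 2 NaOH → Na2C2O4 + 2 H2O
n(NaOH) per titration = 0.01816 × 0.1525 = 2.769 × 10^-3 mol
From the 1:2 ratio, n(H2C2O4) in each aliquot = 1/2 × 2.769 × 10^-3 = 1.385 × 10^-3 mol
n(H2C2O4) in the whole flask = 1.385 × 10^-3 × 100.0/25.00 = 5.539 × 10^-3 mol
mass of H2C2O4 = 5.539 × 10^-3 × 90.03 = 0.4987 g
% H2C2O4 = 0.4987 / 0.7419 × 100 = 67.21 %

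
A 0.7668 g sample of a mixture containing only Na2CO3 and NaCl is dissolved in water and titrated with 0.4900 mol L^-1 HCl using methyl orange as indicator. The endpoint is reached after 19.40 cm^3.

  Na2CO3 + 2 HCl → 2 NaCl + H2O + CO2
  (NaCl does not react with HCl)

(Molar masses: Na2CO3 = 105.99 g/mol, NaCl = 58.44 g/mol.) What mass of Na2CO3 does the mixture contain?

0.5038 g

n(HCl) = 0.01940 × 0.4900 = 9.506 × 10^-3 mol
Let x = n(Na2CO3), y = n(NaCl).
Titrant: 2x = 9.506 × 10^-3;  mass: 105.99x + 58.44y = 0.7668
Solving, x = 4.753 × 10^-3 mol, y = 4.501 × 10^-3 mol
mass of Na2CO3 = 4.753 × 10^-3 × 105.99 = 0.5038 g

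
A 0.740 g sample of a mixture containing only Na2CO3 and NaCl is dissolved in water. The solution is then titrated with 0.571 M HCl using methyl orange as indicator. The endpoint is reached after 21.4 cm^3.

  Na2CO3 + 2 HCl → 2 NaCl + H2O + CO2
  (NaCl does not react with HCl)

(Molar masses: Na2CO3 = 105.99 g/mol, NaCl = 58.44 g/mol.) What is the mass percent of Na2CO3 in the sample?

n(HCl) = 0.0214 × 0.571 = 0.0122 mol
Let x = n(Na2CO3), y = n(NaCl).
Titrant: 2x = 0.0122;  mass: 105.99x + 58.44y = 0.740
Solving, x = 6.11 × 10^-3 mol, y = 1.58 × 10^-3 mol
mass of Na2CO3 = 6.11 × 10^-3 × 105.99 = 0.648 g
% Na2CO3 = 0.648 / 0.740 × 100 = 87.5 %

87.5 %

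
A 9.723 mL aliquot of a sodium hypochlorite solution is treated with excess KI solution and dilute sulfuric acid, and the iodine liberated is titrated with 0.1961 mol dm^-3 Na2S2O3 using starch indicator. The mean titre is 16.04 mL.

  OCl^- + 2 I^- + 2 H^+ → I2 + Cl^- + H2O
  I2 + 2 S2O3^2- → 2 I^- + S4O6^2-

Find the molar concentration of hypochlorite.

0.1618 mol/L

n(S2O3^2-) = 0.01604 × 0.1961 = 3.145 × 10^-3 mol
n(I2) = n(S2O3^2-)/2 = 1.573 × 10^-3 mol
n(OCl^-) in the aliquot = 1.573 × 10^-3 mol (1:1 ratio)
[OCl^-] = 1.573 × 10^-3 / 0.009723 = 0.1618 mol/L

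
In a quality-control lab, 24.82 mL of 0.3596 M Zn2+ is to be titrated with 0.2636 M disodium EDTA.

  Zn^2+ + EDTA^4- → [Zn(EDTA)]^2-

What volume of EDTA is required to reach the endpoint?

n(Zn2+) = 0.02482 L × 0.3596 mol/L = 8.925 × 10^-3 mol
n(EDTA) = 8.925 × 10^-3 mol (1:1 stoichiometry)
V(EDTA) = 8.925 × 10^-3 mol / 0.2636 mol/L = 0.03386 L = 33.86 mL

33.86 mL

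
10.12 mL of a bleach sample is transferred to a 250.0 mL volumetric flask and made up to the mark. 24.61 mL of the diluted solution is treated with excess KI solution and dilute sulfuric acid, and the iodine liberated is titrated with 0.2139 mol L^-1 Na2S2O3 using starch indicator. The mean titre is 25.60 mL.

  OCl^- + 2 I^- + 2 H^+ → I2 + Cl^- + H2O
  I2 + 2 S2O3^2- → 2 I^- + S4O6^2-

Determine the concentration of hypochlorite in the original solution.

2.748 mol/L

n(S2O3^2-) = 0.02560 × 0.2139 = 5.476 × 10^-3 mol
n(I2) = n(S2O3^2-)/2 = 2.738 × 10^-3 mol
n(OCl^-) in the aliquot = 2.738 × 10^-3 mol (1:1 ratio)
[OCl^-]_dilute = 2.738 × 10^-3 / 0.02461 = 0.1113 mol/L
[OCl^-]_original = 0.1113 × 250.0/10.12 = 2.748 mol/L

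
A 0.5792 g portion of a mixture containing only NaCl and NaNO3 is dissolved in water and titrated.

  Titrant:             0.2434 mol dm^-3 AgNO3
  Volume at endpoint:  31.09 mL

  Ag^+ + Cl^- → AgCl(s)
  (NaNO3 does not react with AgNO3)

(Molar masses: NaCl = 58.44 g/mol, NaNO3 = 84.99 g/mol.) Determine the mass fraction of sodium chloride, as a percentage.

n(AgNO3) = 0.03109 × 0.2434 = 7.567 × 10^-3 mol
Let x = n(NaCl), y = n(NaNO3).
Titrant: 1x = 7.567 × 10^-3;  mass: 58.44x + 84.99y = 0.5792
Solving, x = 7.567 × 10^-3 mol, y = 1.612 × 10^-3 mol
mass of NaCl = 7.567 × 10^-3 × 58.44 = 0.4422 g
% NaCl = 0.4422 / 0.5792 × 100 = 76.35 %

76.35 %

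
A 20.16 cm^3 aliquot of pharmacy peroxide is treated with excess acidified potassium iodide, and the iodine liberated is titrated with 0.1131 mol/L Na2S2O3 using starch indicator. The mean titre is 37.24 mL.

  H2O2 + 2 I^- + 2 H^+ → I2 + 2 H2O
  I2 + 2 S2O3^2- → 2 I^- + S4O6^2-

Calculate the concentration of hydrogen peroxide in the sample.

n(S2O3^2-) = 0.03724 × 0.1131 = 4.212 × 10^-3 mol
n(I2) = n(S2O3^2-)/2 = 2.106 × 10^-3 mol
n(H2O2) in the aliquot = 2.106 × 10^-3 mol (1:1 ratio)
[H2O2] = 2.106 × 10^-3 / 0.02016 = 0.1045 mol/L

0.1045 mol/L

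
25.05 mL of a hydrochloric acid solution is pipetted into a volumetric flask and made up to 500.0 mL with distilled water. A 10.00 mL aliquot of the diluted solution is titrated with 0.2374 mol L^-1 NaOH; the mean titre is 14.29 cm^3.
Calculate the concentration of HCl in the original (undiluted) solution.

HCl + NaOH → NaCl + H2O
n(NaOH) = 0.01429 × 0.2374 = 3.392 × 10^-3 mol
n(HCl) in the aliquot = 3.392 × 10^-3 mol (1:1 ratio)
[HCl]_dilute = 3.392 × 10^-3 / 0.01000 = 0.3392 mol/L
Dilution factor = 500.0 / 25.05 = 19.96
[HCl]_stock = 0.3392 × 19.96 = 6.771 mol/L

6.771 mol/L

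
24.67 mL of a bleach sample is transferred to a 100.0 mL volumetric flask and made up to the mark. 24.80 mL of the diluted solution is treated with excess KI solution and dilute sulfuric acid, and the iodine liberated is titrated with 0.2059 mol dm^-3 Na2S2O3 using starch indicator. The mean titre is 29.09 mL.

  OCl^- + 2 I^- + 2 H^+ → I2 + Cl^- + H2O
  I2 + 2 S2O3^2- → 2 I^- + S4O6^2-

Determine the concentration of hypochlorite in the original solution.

0.4895 mol/L

n(S2O3^2-) = 0.02909 × 0.2059 = 5.990 × 10^-3 mol
n(I2) = n(S2O3^2-)/2 = 2.995 × 10^-3 mol
n(OCl^-) in the aliquot = 2.995 × 10^-3 mol (1:1 ratio)
[OCl^-]_dilute = 2.995 × 10^-3 / 0.02480 = 0.1208 mol/L
[OCl^-]_original = 0.1208 × 100.0/24.67 = 0.4895 mol/L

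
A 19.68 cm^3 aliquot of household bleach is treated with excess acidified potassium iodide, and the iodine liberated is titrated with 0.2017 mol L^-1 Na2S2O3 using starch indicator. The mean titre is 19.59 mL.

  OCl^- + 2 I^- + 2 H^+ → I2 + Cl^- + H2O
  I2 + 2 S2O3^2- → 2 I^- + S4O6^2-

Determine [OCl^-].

0.1004 mol/L

n(S2O3^2-) = 0.01959 × 0.2017 = 3.951 × 10^-3 mol
n(I2) = n(S2O3^2-)/2 = 1.976 × 10^-3 mol
n(OCl^-) in the aliquot = 1.976 × 10^-3 mol (1:1 ratio)
[OCl^-] = 1.976 × 10^-3 / 0.01968 = 0.1004 mol/L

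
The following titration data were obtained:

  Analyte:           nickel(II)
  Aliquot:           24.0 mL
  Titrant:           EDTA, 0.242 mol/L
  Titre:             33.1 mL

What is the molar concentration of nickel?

Ni^2+ + EDTA^4- → [Ni(EDTA)]^2-
n(EDTA) = 0.0331 L × 0.242 mol/L = 8.01 × 10^-3 mol
n(Ni2+) = 8.01 × 10^-3 mol (1:1 mole ratio)
[Ni2+] = 8.01 × 10^-3 mol / 0.0240 L = 0.334 mol/L

0.334 mol/L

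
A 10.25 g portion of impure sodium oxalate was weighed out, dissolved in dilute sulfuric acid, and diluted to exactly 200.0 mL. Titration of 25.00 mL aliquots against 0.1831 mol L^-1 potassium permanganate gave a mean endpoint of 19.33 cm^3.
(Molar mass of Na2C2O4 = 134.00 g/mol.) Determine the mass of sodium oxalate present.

2 MnO4^- + 5 C2O4^2- + 16 H^+ → 2 Mn^2+ + 10 CO2 + 8 H2O
n(KMnO4) per titration = 0.01933 × 0.1831 = 3.539 × 10^-3 mol
From the 5:2 ratio, n(Na2C2O4) in each aliquot = 5/2 × 3.539 × 10^-3 = 8.848 × 10^-3 mol
n(Na2C2O4) in the whole flask = 8.848 × 10^-3 × 200.0/25.00 = 0.07079 mol
mass of Na2C2O4 = 0.07079 × 134.00 = 9.485 g

9.485 g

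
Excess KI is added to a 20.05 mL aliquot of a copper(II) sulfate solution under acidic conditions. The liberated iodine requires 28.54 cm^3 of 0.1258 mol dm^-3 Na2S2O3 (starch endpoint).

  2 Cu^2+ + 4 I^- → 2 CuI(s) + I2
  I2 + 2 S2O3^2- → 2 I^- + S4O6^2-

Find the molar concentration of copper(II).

0.1791 mol/L

n(S2O3^2-) = 0.02854 × 0.1258 = 3.590 × 10^-3 mol
n(I2) = n(S2O3^2-)/2 = 1.795 × 10^-3 mol
From the 2:1 ratio, n(Cu2+) in the aliquot = 2/1 × 1.795 × 10^-3 = 3.590 × 10^-3 mol
[Cu2+] = 3.590 × 10^-3 / 0.02005 = 0.1791 mol/L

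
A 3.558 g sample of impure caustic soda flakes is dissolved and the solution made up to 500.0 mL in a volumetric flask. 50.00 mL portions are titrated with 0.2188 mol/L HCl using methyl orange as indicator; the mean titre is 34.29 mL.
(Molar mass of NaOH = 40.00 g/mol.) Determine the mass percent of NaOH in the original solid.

84.35 %

NaOH + HCl → NaCl + H2O
n(HCl) per titration = 0.03429 × 0.2188 = 7.503 × 10^-3 mol
n(NaOH) in each aliquot = 7.503 × 10^-3 mol (1:1 ratio)
n(NaOH) in the whole flask = 7.503 × 10^-3 × 500.0/50.00 = 0.07503 mol
mass of NaOH = 0.07503 × 40.00 = 3.001 g
% NaOH = 3.001 / 3.558 × 100 = 84.35 %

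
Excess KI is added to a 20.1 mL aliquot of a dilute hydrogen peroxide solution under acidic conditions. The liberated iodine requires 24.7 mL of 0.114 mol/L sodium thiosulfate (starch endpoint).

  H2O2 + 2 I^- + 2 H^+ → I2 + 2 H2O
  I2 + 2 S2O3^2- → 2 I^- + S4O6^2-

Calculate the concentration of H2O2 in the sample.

n(S2O3^2-) = 0.0247 × 0.114 = 2.82 × 10^-3 mol
n(I2) = n(S2O3^2-)/2 = 1.41 × 10^-3 mol
n(H2O2) in the aliquot = 1.41 × 10^-3 mol (1:1 ratio)
[H2O2] = 1.41 × 10^-3 / 0.0201 = 0.0700 mol/L

0.0700 mol/L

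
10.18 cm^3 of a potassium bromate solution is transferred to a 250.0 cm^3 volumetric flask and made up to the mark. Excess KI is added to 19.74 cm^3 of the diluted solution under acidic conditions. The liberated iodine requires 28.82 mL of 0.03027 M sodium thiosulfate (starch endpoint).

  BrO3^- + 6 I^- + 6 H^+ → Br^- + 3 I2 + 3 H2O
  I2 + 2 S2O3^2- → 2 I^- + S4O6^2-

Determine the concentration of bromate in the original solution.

0.1809 M

n(S2O3^2-) = 0.02882 × 0.03027 = 8.724 × 10^-4 mol
n(I2) = n(S2O3^2-)/2 = 4.362 × 10^-4 mol
From the 1:3 ratio, n(BrO3^-) in the aliquot = 1/3 × 4.362 × 10^-4 = 1.454 × 10^-4 mol
[BrO3^-]_dilute = 1.454 × 10^-4 / 0.01974 = 0.007366 mol/L
[BrO3^-]_original = 0.007366 × 250.0/10.18 = 0.1809 mol/L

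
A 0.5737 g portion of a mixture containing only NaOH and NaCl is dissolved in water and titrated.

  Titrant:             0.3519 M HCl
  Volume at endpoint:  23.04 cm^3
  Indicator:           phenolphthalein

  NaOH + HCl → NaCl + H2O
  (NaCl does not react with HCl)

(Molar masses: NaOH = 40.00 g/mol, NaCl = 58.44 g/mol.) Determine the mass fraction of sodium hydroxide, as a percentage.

56.53 %

n(HCl) = 0.02304 × 0.3519 = 8.108 × 10^-3 mol
Let x = n(NaOH), y = n(NaCl).
Titrant: 1x = 8.108 × 10^-3;  mass: 40.00x + 58.44y = 0.5737
Solving, x = 8.108 × 10^-3 mol, y = 4.267 × 10^-3 mol
mass of NaOH = 8.108 × 10^-3 × 40.00 = 0.3243 g
% NaOH = 0.3243 / 0.5737 × 100 = 56.53 %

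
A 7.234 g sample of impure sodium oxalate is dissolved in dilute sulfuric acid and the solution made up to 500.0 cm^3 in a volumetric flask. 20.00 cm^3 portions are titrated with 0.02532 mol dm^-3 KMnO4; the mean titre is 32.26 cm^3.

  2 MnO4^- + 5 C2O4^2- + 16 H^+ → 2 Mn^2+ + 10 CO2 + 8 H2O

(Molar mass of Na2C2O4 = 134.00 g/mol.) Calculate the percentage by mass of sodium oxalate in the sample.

n(KMnO4) per titration = 0.03226 × 0.02532 = 8.168 × 10^-4 mol
From the 5:2 ratio, n(Na2C2O4) in each aliquot = 5/2 × 8.168 × 10^-4 = 2.042 × 10^-3 mol
n(Na2C2O4) in the whole flask = 2.042 × 10^-3 × 500.0/20.00 = 0.05105 mol
mass of Na2C2O4 = 0.05105 × 134.00 = 6.841 g
% Na2C2O4 = 6.841 / 7.234 × 100 = 94.57 %

94.57 %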